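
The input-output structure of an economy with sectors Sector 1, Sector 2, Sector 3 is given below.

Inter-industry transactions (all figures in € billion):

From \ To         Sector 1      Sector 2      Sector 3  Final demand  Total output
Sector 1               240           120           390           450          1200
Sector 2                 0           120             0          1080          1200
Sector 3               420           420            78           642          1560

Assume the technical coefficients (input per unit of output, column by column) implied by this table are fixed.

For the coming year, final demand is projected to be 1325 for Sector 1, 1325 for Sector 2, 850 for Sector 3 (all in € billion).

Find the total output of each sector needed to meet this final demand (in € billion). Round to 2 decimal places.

x_1 = 2587.26, x_2 = 1472.22, x_3 = 2390.33

Technical coefficients a_ij = z_ij / X_j:
  a_11 = 240/1200 = 0.20, a_21 = 0/1200 = 0.00, a_31 = 420/1200 = 0.35
  a_12 = 120/1200 = 0.10, a_22 = 120/1200 = 0.10, a_32 = 420/1200 = 0.35
  a_13 = 390/1560 = 0.25, a_23 = 0/1560 = 0.00, a_33 = 78/1560 = 0.05
I − A =
  [   0.80    -0.10    -0.25]
  [   0.00     0.90     0.00]
  [  -0.35    -0.35     0.95]
Cofactors of I−A, C_ij = (−1)^(i+j)·(minor ij) (rows/columns in the sector order above):
  C_11 = (0.90)(0.95) − (0.00)(-0.35) = 0.8550
  C_12 = −[(0.00)(0.95) − (0.00)(-0.35)] = 0.0000
  C_13 = (0.00)(-0.35) − (0.90)(-0.35) = 0.3150
  C_21 = −[(-0.10)(0.95) − (-0.25)(-0.35)] = 0.1825
  C_22 = (0.80)(0.95) − (-0.25)(-0.35) = 0.6725
  C_23 = −[(0.80)(-0.35) − (-0.10)(-0.35)] = 0.3150
  C_31 = (-0.10)(0.00) − (-0.25)(0.90) = 0.2250
  C_32 = −[(0.80)(0.00) − (-0.25)(0.00)] = 0.0000
  C_33 = (0.80)(0.90) − (-0.10)(0.00) = 0.7200
det(I−A) = Σ_j (I−A)_1j·C_1j = (0.80)(0.8550) + (-0.10)(0.0000) + (-0.25)(0.3150) = 0.60525
adj(I−A) = Cᵀ =
  [ 0.8550   0.1825   0.2250]
  [ 0.0000   0.6725   0.0000]
  [ 0.3150   0.3150   0.7200]
(I − A)⁻¹ = adj(I−A) / det(I−A) ≈
  [   1.4126     0.3015     0.3717]
  [   0.0000     1.1111     0.0000]
  [   0.5204     0.5204     1.1896]
x = (I − A)⁻¹ d = adj(I−A)·d / det(I−A), with det(I−A) = 0.60525:
  x_1 = (0.8550·1325 + 0.1825·1325 + 0.2250·850) / 0.60525 = 1565.9375 / 0.60525 ≈ 2587.26
  x_2 = (0.0000·1325 + 0.6725·1325 + 0.0000·850) / 0.60525 = 891.0625 / 0.60525 ≈ 1472.22
  x_3 = (0.3150·1325 + 0.3150·1325 + 0.7200·850) / 0.60525 = 1446.75 / 0.60525 ≈ 2390.33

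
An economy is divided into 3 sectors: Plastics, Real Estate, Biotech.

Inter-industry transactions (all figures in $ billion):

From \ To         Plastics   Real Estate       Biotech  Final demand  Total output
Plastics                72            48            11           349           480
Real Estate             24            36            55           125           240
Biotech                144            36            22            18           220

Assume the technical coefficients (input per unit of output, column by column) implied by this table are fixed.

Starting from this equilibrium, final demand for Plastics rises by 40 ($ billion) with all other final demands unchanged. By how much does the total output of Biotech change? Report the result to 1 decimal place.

Technical coefficients a_ij = z_ij / X_j:
  a_PP = 72/480 = 0.15, a_RP = 24/480 = 0.05, a_BP = 144/480 = 0.30
  a_PR = 48/240 = 0.20, a_RR = 36/240 = 0.15, a_BR = 36/240 = 0.15
  a_PB = 11/220 = 0.05, a_RB = 55/220 = 0.25, a_BB = 22/220 = 0.10
I − A =
  [   0.85    -0.20    -0.05]
  [  -0.05     0.85    -0.25]
  [  -0.30    -0.15     0.90]
Cofactors of I−A, C_ij = (−1)^(i+j)·(minor ij) (rows/columns in the sector order above):
  C_11 = (0.85)(0.90) − (-0.25)(-0.15) = 0.7275
  C_12 = −[(-0.05)(0.90) − (-0.25)(-0.30)] = 0.1200
  C_13 = (-0.05)(-0.15) − (0.85)(-0.30) = 0.2625
  C_21 = −[(-0.20)(0.90) − (-0.05)(-0.15)] = 0.1875
  C_22 = (0.85)(0.90) − (-0.05)(-0.30) = 0.7500
  C_23 = −[(0.85)(-0.15) − (-0.20)(-0.30)] = 0.1875
  C_31 = (-0.20)(-0.25) − (-0.05)(0.85) = 0.0925
  C_32 = −[(0.85)(-0.25) − (-0.05)(-0.05)] = 0.2150
  C_33 = (0.85)(0.85) − (-0.20)(-0.05) = 0.7125
det(I−A) = Σ_j (I−A)_1j·C_1j = (0.85)(0.7275) + (-0.20)(0.1200) + (-0.05)(0.2625) = 0.58125
adj(I−A) = Cᵀ =
  [ 0.7275   0.1875   0.0925]
  [ 0.1200   0.7500   0.2150]
  [ 0.2625   0.1875   0.7125]
(I − A)⁻¹ = adj(I−A) / det(I−A) ≈
  [   1.2516     0.3226     0.1591]
  [   0.2065     1.2903     0.3699]
  [   0.4516     0.3226     1.2258]
Δx = (I − A)⁻¹ Δd with Δd having +40 in the Plastics component and 0 elsewhere.
So Δx_B = L_BP · (+40), where L_BP = adj(I−A)_BP / det(I−A) = 0.2625 / 0.58125.
Δx_B = 0.2625 × (+40) / 0.58125 = 10.50 / 0.58125 ≈ 18.1.

Δx_B = 18.1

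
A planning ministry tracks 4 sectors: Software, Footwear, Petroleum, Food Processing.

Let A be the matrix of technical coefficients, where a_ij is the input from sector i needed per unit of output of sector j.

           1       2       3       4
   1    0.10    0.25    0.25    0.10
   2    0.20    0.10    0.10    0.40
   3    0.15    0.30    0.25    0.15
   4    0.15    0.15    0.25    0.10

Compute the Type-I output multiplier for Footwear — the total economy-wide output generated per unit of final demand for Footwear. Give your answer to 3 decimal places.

I − A =
  [   0.90    -0.25    -0.25    -0.10]
  [  -0.20     0.90    -0.10    -0.40]
  [  -0.15    -0.30     0.75    -0.15]
  [  -0.15    -0.15    -0.25     0.90]
Compute the cofactors C_ij = (−1)^(i+j)·(3×3 minor ij) of I−A; the adjugate is their transpose:
adj(I−A) = Cᵀ =
  [ 0.469500   0.251250   0.259000   0.207000]
  [ 0.203250   0.519375   0.234500   0.292500]
  [ 0.209250   0.300375   0.598500   0.256500]
  [ 0.170250   0.211875   0.248500   0.490500]
det(I−A) = Σ_j (I−A)_1j·C_1j = (0.90)(0.469500) + (-0.25)(0.203250) + (-0.25)(0.209250) + (-0.10)(0.170250) = 0.3024
(I − A)⁻¹ = adj(I−A) / det(I−A) ≈
  [   1.5526     0.8309     0.8565     0.6845]
  [   0.6721     1.7175     0.7755     0.9673]
  [   0.6920     0.9933     1.9792     0.8482]
  [   0.5630     0.7006     0.8218     1.6220]
The output multiplier for sector j is the column-j sum of the Leontief inverse (I − A)⁻¹ = adj(I−A) / det(I−A).
Column 2 of adj(I−A): (0.251250, 0.519375, 0.300375, 0.211875); det(I−A) = 0.3024.
m_2 = (0.251250 + 0.519375 + 0.300375 + 0.211875) / 0.3024 = 1.282875 / 0.3024 ≈ 4.242.

m_2 = 4.242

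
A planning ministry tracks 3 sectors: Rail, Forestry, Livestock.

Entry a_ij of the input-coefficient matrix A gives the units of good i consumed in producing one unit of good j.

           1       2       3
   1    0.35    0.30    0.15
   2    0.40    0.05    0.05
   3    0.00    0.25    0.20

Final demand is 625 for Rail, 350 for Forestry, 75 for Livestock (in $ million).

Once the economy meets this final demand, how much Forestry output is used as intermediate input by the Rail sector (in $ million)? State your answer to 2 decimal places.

I − A =
  [   0.65    -0.30    -0.15]
  [  -0.40     0.95    -0.05]
  [   0.00    -0.25     0.80]
Cofactors of I−A, C_ij = (−1)^(i+j)·(minor ij) (rows/columns in the sector order above):
  C_11 = (0.95)(0.80) − (-0.05)(-0.25) = 0.7475
  C_12 = −[(-0.40)(0.80) − (-0.05)(0.00)] = 0.3200
  C_13 = (-0.40)(-0.25) − (0.95)(0.00) = 0.1000
  C_21 = −[(-0.30)(0.80) − (-0.15)(-0.25)] = 0.2775
  C_22 = (0.65)(0.80) − (-0.15)(0.00) = 0.5200
  C_23 = −[(0.65)(-0.25) − (-0.30)(0.00)] = 0.1625
  C_31 = (-0.30)(-0.05) − (-0.15)(0.95) = 0.1575
  C_32 = −[(0.65)(-0.05) − (-0.15)(-0.40)] = 0.0925
  C_33 = (0.65)(0.95) − (-0.30)(-0.40) = 0.4975
det(I−A) = Σ_j (I−A)_1j·C_1j = (0.65)(0.7475) + (-0.30)(0.3200) + (-0.15)(0.1000) = 0.374875
adj(I−A) = Cᵀ =
  [ 0.7475   0.2775   0.1575]
  [ 0.3200   0.5200   0.0925]
  [ 0.1000   0.1625   0.4975]
(I − A)⁻¹ = adj(I−A) / det(I−A) ≈
  [   1.9940     0.7402     0.4201]
  [   0.8536     1.3871     0.2467]
  [   0.2668     0.4335     1.3271]
First solve x = (I − A)⁻¹ d = adj(I−A)·d / det(I−A); in particular x_1 = (0.7475·625 + 0.2775·350 + 0.1575·75) / 0.374875 = 576.125 / 0.374875 ≈ 1536.8456.
Intermediate flow from 2 to 1: z_21 = a_21 · x_1 = 0.40 × 576.125 / 0.374875 = 230.45 / 0.374875 ≈ 614.74.

z_21 = 614.74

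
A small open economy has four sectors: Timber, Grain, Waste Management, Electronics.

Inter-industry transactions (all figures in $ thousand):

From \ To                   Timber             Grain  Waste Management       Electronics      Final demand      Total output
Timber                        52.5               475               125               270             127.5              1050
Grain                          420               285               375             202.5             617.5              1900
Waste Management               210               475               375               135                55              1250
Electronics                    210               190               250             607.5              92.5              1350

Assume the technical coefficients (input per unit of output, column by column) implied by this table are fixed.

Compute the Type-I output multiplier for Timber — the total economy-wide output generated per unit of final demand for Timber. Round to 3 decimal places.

Technical coefficients a_ij = z_ij / X_j:
  a_TT = 52.5/1050 = 0.05, a_GT = 420/1050 = 0.40, a_WT = 210/1050 = 0.20, a_ET = 210/1050 = 0.20
  a_TG = 475/1900 = 0.25, a_GG = 285/1900 = 0.15, a_WG = 475/1900 = 0.25, a_EG = 190/1900 = 0.10
  a_TW = 125/1250 = 0.10, a_GW = 375/1250 = 0.30, a_WW = 375/1250 = 0.30, a_EW = 250/1250 = 0.20
  a_TE = 270/1350 = 0.20, a_GE = 202.5/1350 = 0.15, a_WE = 135/1350 = 0.10, a_EE = 607.5/1350 = 0.45
I − A =
  [   0.95    -0.25    -0.10    -0.20]
  [  -0.40     0.85    -0.30    -0.15]
  [  -0.20    -0.25     0.70    -0.10]
  [  -0.20    -0.10    -0.20     0.55]
Compute the cofactors C_ij = (−1)^(i+j)·(3×3 minor ij) of I−A; the adjugate is their transpose:
adj(I−A) = Cᵀ =
  [ 0.248000   0.130000   0.134000   0.150000]
  [ 0.212000   0.297750   0.214250   0.197250]
  [ 0.174000   0.166625   0.325375   0.167875]
  [ 0.192000   0.162000   0.206000   0.382000]
det(I−A) = Σ_j (I−A)_1j·C_1j = (0.95)(0.248000) + (-0.25)(0.212000) + (-0.10)(0.174000) + (-0.20)(0.192000) = 0.1268
(I − A)⁻¹ = adj(I−A) / det(I−A) ≈
  [   1.9558     1.0252     1.0568     1.1830]
  [   1.6719     2.3482     1.6897     1.5556]
  [   1.3722     1.3141     2.5660     1.3239]
  [   1.5142     1.2776     1.6246     3.0126]
The output multiplier for sector j is the column-j sum of the Leontief inverse (I − A)⁻¹ = adj(I−A) / det(I−A).
Column T of adj(I−A): (0.248000, 0.212000, 0.174000, 0.192000); det(I−A) = 0.1268.
m_T = (0.248000 + 0.212000 + 0.174000 + 0.192000) / 0.1268 = 0.826 / 0.1268 ≈ 6.514.

m_T = 6.514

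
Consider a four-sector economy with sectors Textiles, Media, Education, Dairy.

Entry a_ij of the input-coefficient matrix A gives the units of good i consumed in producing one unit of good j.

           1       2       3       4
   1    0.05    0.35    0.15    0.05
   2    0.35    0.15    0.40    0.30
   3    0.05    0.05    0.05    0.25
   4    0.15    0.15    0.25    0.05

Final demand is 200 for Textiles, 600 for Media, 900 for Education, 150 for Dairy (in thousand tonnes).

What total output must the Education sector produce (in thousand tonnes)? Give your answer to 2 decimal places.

x_3 = 1436.04

I − A =
  [   0.95    -0.35    -0.15    -0.05]
  [  -0.35     0.85    -0.40    -0.30]
  [  -0.05    -0.05     0.95    -0.25]
  [  -0.15    -0.15    -0.25     0.95]
Compute the cofactors C_ij = (−1)^(i+j)·(3×3 minor ij) of I−A; the adjugate is their transpose:
adj(I−A) = Cᵀ =
  [ 0.63350   0.31450   0.28725   0.20825]
  [ 0.37450   0.77750   0.49025   0.39425]
  [ 0.10200   0.11050   0.58325   0.19375]
  [ 0.18600   0.20150   0.27625   0.61575]
det(I−A) = Σ_j (I−A)_1j·C_1j = (0.95)(0.63350) + (-0.35)(0.37450) + (-0.15)(0.10200) + (-0.05)(0.18600) = 0.44615
(I − A)⁻¹ = adj(I−A) / det(I−A) ≈
  [   1.4199     0.7049     0.6438     0.4668]
  [   0.8394     1.7427     1.0988     0.8837]
  [   0.2286     0.2477     1.3073     0.4343]
  [   0.4169     0.4516     0.6192     1.3801]
x = (I − A)⁻¹ d = adj(I−A)·d / det(I−A), with det(I−A) = 0.44615:
  x_1 = (0.63350·200 + 0.31450·600 + 0.28725·900 + 0.20825·150) / 0.44615 = 605.1625 / 0.44615 ≈ 1356.41
  x_2 = (0.37450·200 + 0.77750·600 + 0.49025·900 + 0.39425·150) / 0.44615 = 1041.7625 / 0.44615 ≈ 2335.01
  x_3 = (0.10200·200 + 0.11050·600 + 0.58325·900 + 0.19375·150) / 0.44615 = 640.6875 / 0.44615 ≈ 1436.04
  x_4 = (0.18600·200 + 0.20150·600 + 0.27625·900 + 0.61575·150) / 0.44615 = 499.0875 / 0.44615 ≈ 1118.65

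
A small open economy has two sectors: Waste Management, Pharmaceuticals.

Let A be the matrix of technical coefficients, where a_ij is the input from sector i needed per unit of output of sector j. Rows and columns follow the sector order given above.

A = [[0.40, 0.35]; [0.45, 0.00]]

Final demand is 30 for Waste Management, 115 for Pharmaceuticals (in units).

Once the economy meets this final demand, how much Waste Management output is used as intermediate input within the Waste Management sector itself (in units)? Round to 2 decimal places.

I − A =
  [   0.60    -0.35]
  [  -0.45     1.00]
det(I−A) = (0.60)(1.00) − (-0.35)(-0.45) = 0.4425
adj(I−A) = [[1.00, 0.35], [0.45, 0.60]]
(I − A)⁻¹ = adj(I−A) / det(I−A) ≈
  [   2.2599     0.7910]
  [   1.0169     1.3559]
First solve x = (I − A)⁻¹ d = adj(I−A)·d / det(I−A); in particular x_W = (1.00·30 + 0.35·115) / 0.4425 = 70.25 / 0.4425 ≈ 158.7571.
Intermediate flow from W to W: z_WW = a_WW · x_W = 0.40 × 70.25 / 0.4425 = 28.10 / 0.4425 ≈ 63.50.

z_WW = 63.50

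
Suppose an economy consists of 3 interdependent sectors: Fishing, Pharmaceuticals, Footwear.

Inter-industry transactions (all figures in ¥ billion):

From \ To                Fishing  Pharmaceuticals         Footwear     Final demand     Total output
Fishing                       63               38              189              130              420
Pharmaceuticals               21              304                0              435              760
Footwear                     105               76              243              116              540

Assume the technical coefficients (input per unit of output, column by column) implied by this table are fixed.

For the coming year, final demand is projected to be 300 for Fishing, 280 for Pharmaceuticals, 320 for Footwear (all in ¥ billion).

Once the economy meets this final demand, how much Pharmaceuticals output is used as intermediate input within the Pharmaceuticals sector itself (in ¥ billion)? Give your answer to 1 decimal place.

z_22 = 213.9

Technical coefficients a_ij = z_ij / X_j:
  a_11 = 63/420 = 0.15, a_21 = 21/420 = 0.05, a_31 = 105/420 = 0.25
  a_12 = 38/760 = 0.05, a_22 = 304/760 = 0.40, a_32 = 76/760 = 0.10
  a_13 = 189/540 = 0.35, a_23 = 0/540 = 0.00, a_33 = 243/540 = 0.45
I − A =
  [   0.85    -0.05    -0.35]
  [  -0.05     0.60     0.00]
  [  -0.25    -0.10     0.55]
Cofactors of I−A, C_ij = (−1)^(i+j)·(minor ij) (rows/columns in the sector order above):
  C_11 = (0.60)(0.55) − (0.00)(-0.10) = 0.3300
  C_12 = −[(-0.05)(0.55) − (0.00)(-0.25)] = 0.0275
  C_13 = (-0.05)(-0.10) − (0.60)(-0.25) = 0.1550
  C_21 = −[(-0.05)(0.55) − (-0.35)(-0.10)] = 0.0625
  C_22 = (0.85)(0.55) − (-0.35)(-0.25) = 0.3800
  C_23 = −[(0.85)(-0.10) − (-0.05)(-0.25)] = 0.0975
  C_31 = (-0.05)(0.00) − (-0.35)(0.60) = 0.2100
  C_32 = −[(0.85)(0.00) − (-0.35)(-0.05)] = 0.0175
  C_33 = (0.85)(0.60) − (-0.05)(-0.05) = 0.5075
det(I−A) = Σ_j (I−A)_1j·C_1j = (0.85)(0.3300) + (-0.05)(0.0275) + (-0.35)(0.1550) = 0.224875
adj(I−A) = Cᵀ =
  [ 0.3300   0.0625   0.2100]
  [ 0.0275   0.3800   0.0175]
  [ 0.1550   0.0975   0.5075]
(I − A)⁻¹ = adj(I−A) / det(I−A) ≈
  [   1.4675     0.2779     0.9339]
  [   0.1223     1.6898     0.0778]
  [   0.6893     0.4336     2.2568]
First solve x = (I − A)⁻¹ d = adj(I−A)·d / det(I−A); in particular x_2 = (0.0275·300 + 0.3800·280 + 0.0175·320) / 0.224875 = 120.25 / 0.224875 ≈ 534.742.
Intermediate flow from 2 to 2: z_22 = a_22 · x_2 = 0.40 × 120.25 / 0.224875 = 48.10 / 0.224875 ≈ 213.9.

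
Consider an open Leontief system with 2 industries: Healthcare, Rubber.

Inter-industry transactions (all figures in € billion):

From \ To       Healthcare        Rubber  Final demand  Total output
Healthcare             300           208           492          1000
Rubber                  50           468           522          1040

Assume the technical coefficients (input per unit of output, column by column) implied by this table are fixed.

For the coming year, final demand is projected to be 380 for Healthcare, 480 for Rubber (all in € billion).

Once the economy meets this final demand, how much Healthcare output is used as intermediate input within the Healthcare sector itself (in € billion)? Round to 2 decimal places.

Technical coefficients a_ij = z_ij / X_j:
  a_HH = 300/1000 = 0.30, a_RH = 50/1000 = 0.05
  a_HR = 208/1040 = 0.20, a_RR = 468/1040 = 0.45
I − A =
  [   0.70    -0.20]
  [  -0.05     0.55]
det(I−A) = (0.70)(0.55) − (-0.20)(-0.05) = 0.3750
adj(I−A) = [[0.55, 0.20], [0.05, 0.70]]
(I − A)⁻¹ = adj(I−A) / det(I−A) ≈
  [   1.4667     0.5333]
  [   0.1333     1.8667]
First solve x = (I − A)⁻¹ d = adj(I−A)·d / det(I−A); in particular x_H = (0.55·380 + 0.20·480) / 0.3750 = 305.00 / 0.3750 ≈ 813.3333.
Intermediate flow from H to H: z_HH = a_HH · x_H = 0.30 × 305.00 / 0.3750 = 91.50 / 0.3750 = 244.00.

z_HH = 244.00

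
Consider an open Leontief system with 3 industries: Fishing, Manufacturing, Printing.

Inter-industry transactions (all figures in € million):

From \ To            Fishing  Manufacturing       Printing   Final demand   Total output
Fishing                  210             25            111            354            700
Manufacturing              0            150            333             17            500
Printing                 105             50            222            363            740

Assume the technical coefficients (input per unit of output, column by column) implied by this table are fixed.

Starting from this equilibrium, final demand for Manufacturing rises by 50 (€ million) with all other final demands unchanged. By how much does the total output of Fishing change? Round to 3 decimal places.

Technical coefficients a_ij = z_ij / X_j:
  a_FF = 210/700 = 0.30, a_MF = 0/700 = 0.00, a_PF = 105/700 = 0.15
  a_FM = 25/500 = 0.05, a_MM = 150/500 = 0.30, a_PM = 50/500 = 0.10
  a_FP = 111/740 = 0.15, a_MP = 333/740 = 0.45, a_PP = 222/740 = 0.30
I − A =
  [   0.70    -0.05    -0.15]
  [   0.00     0.70    -0.45]
  [  -0.15    -0.10     0.70]
Cofactors of I−A, C_ij = (−1)^(i+j)·(minor ij) (rows/columns in the sector order above):
  C_11 = (0.70)(0.70) − (-0.45)(-0.10) = 0.4450
  C_12 = −[(0.00)(0.70) − (-0.45)(-0.15)] = 0.0675
  C_13 = (0.00)(-0.10) − (0.70)(-0.15) = 0.1050
  C_21 = −[(-0.05)(0.70) − (-0.15)(-0.10)] = 0.0500
  C_22 = (0.70)(0.70) − (-0.15)(-0.15) = 0.4675
  C_23 = −[(0.70)(-0.10) − (-0.05)(-0.15)] = 0.0775
  C_31 = (-0.05)(-0.45) − (-0.15)(0.70) = 0.1275
  C_32 = −[(0.70)(-0.45) − (-0.15)(0.00)] = 0.3150
  C_33 = (0.70)(0.70) − (-0.05)(0.00) = 0.4900
det(I−A) = Σ_j (I−A)_1j·C_1j = (0.70)(0.4450) + (-0.05)(0.0675) + (-0.15)(0.1050) = 0.292375
adj(I−A) = Cᵀ =
  [ 0.4450   0.0500   0.1275]
  [ 0.0675   0.4675   0.3150]
  [ 0.1050   0.0775   0.4900]
(I − A)⁻¹ = adj(I−A) / det(I−A) ≈
  [   1.5220     0.1710     0.4361]
  [   0.2309     1.5990     1.0774]
  [   0.3591     0.2651     1.6759]
Δx = (I − A)⁻¹ Δd with Δd having +50 in the Manufacturing component and 0 elsewhere.
So Δx_F = L_FM · (+50), where L_FM = adj(I−A)_FM / det(I−A) = 0.0500 / 0.292375.
Δx_F = 0.0500 × (+50) / 0.292375 = 2.50 / 0.292375 ≈ 8.551.

Δx_F = 8.551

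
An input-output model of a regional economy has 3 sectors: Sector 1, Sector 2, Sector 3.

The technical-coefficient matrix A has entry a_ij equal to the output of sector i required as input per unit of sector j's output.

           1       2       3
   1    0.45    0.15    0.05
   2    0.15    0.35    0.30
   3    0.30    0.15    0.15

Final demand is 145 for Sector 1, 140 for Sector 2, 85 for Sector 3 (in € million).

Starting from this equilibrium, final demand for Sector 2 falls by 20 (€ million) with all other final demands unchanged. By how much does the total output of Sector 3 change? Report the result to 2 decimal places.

Δx_3 = -10.82

I − A =
  [   0.55    -0.15    -0.05]
  [  -0.15     0.65    -0.30]
  [  -0.30    -0.15     0.85]
Cofactors of I−A, C_ij = (−1)^(i+j)·(minor ij) (rows/columns in the sector order above):
  C_11 = (0.65)(0.85) − (-0.30)(-0.15) = 0.5075
  C_12 = −[(-0.15)(0.85) − (-0.30)(-0.30)] = 0.2175
  C_13 = (-0.15)(-0.15) − (0.65)(-0.30) = 0.2175
  C_21 = −[(-0.15)(0.85) − (-0.05)(-0.15)] = 0.1350
  C_22 = (0.55)(0.85) − (-0.05)(-0.30) = 0.4525
  C_23 = −[(0.55)(-0.15) − (-0.15)(-0.30)] = 0.1275
  C_31 = (-0.15)(-0.30) − (-0.05)(0.65) = 0.0775
  C_32 = −[(0.55)(-0.30) − (-0.05)(-0.15)] = 0.1725
  C_33 = (0.55)(0.65) − (-0.15)(-0.15) = 0.3350
det(I−A) = Σ_j (I−A)_1j·C_1j = (0.55)(0.5075) + (-0.15)(0.2175) + (-0.05)(0.2175) = 0.235625
adj(I−A) = Cᵀ =
  [ 0.5075   0.1350   0.0775]
  [ 0.2175   0.4525   0.1725]
  [ 0.2175   0.1275   0.3350]
(I − A)⁻¹ = adj(I−A) / det(I−A) ≈
  [   2.1538     0.5729     0.3289]
  [   0.9231     1.9204     0.7321]
  [   0.9231     0.5411     1.4218]
Δx = (I − A)⁻¹ Δd with Δd having -20 in the Sector 2 component and 0 elsewhere.
So Δx_3 = L_32 · (-20), where L_32 = adj(I−A)_32 / det(I−A) = 0.1275 / 0.235625.
Δx_3 = 0.1275 × (-20) / 0.235625 = -2.55 / 0.235625 ≈ -10.82.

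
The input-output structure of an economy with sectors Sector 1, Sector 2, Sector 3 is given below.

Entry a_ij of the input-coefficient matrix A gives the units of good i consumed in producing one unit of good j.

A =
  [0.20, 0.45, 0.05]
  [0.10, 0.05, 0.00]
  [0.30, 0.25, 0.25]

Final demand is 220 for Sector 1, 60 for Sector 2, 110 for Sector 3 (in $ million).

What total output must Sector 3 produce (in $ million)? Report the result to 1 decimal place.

I − A =
  [   0.80    -0.45    -0.05]
  [  -0.10     0.95     0.00]
  [  -0.30    -0.25     0.75]
Cofactors of I−A, C_ij = (−1)^(i+j)·(minor ij) (rows/columns in the sector order above):
  C_11 = (0.95)(0.75) − (0.00)(-0.25) = 0.7125
  C_12 = −[(-0.10)(0.75) − (0.00)(-0.30)] = 0.0750
  C_13 = (-0.10)(-0.25) − (0.95)(-0.30) = 0.3100
  C_21 = −[(-0.45)(0.75) − (-0.05)(-0.25)] = 0.3500
  C_22 = (0.80)(0.75) − (-0.05)(-0.30) = 0.5850
  C_23 = −[(0.80)(-0.25) − (-0.45)(-0.30)] = 0.3350
  C_31 = (-0.45)(0.00) − (-0.05)(0.95) = 0.0475
  C_32 = −[(0.80)(0.00) − (-0.05)(-0.10)] = 0.0050
  C_33 = (0.80)(0.95) − (-0.45)(-0.10) = 0.7150
det(I−A) = Σ_j (I−A)_1j·C_1j = (0.80)(0.7125) + (-0.45)(0.0750) + (-0.05)(0.3100) = 0.52075
adj(I−A) = Cᵀ =
  [ 0.7125   0.3500   0.0475]
  [ 0.0750   0.5850   0.0050]
  [ 0.3100   0.3350   0.7150]
(I − A)⁻¹ = adj(I−A) / det(I−A) ≈
  [   1.3682     0.6721     0.0912]
  [   0.1440     1.1234     0.0096]
  [   0.5953     0.6433     1.3730]
x = (I − A)⁻¹ d = adj(I−A)·d / det(I−A), with det(I−A) = 0.52075:
  x_1 = (0.7125·220 + 0.3500·60 + 0.0475·110) / 0.52075 = 182.975 / 0.52075 ≈ 351.4
  x_2 = (0.0750·220 + 0.5850·60 + 0.0050·110) / 0.52075 = 52.15 / 0.52075 ≈ 100.1
  x_3 = (0.3100·220 + 0.3350·60 + 0.7150·110) / 0.52075 = 166.95 / 0.52075 ≈ 320.6

x_3 = 320.6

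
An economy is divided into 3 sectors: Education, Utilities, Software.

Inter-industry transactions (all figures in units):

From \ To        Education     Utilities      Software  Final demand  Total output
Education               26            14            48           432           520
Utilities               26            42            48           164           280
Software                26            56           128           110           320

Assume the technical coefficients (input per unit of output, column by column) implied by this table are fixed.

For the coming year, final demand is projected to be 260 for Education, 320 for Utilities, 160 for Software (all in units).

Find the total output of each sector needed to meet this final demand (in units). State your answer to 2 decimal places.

Technical coefficients a_ij = z_ij / X_j:
  a_EE = 26/520 = 0.05, a_UE = 26/520 = 0.05, a_SE = 26/520 = 0.05
  a_EU = 14/280 = 0.05, a_UU = 42/280 = 0.15, a_SU = 56/280 = 0.20
  a_ES = 48/320 = 0.15, a_US = 48/320 = 0.15, a_SS = 128/320 = 0.40
I − A =
  [   0.95    -0.05    -0.15]
  [  -0.05     0.85    -0.15]
  [  -0.05    -0.20     0.60]
Cofactors of I−A, C_ij = (−1)^(i+j)·(minor ij) (rows/columns in the sector order above):
  C_11 = (0.85)(0.60) − (-0.15)(-0.20) = 0.4800
  C_12 = −[(-0.05)(0.60) − (-0.15)(-0.05)] = 0.0375
  C_13 = (-0.05)(-0.20) − (0.85)(-0.05) = 0.0525
  C_21 = −[(-0.05)(0.60) − (-0.15)(-0.20)] = 0.0600
  C_22 = (0.95)(0.60) − (-0.15)(-0.05) = 0.5625
  C_23 = −[(0.95)(-0.20) − (-0.05)(-0.05)] = 0.1925
  C_31 = (-0.05)(-0.15) − (-0.15)(0.85) = 0.1350
  C_32 = −[(0.95)(-0.15) − (-0.15)(-0.05)] = 0.1500
  C_33 = (0.95)(0.85) − (-0.05)(-0.05) = 0.8050
det(I−A) = Σ_j (I−A)_1j·C_1j = (0.95)(0.4800) + (-0.05)(0.0375) + (-0.15)(0.0525) = 0.44625
adj(I−A) = Cᵀ =
  [ 0.4800   0.0600   0.1350]
  [ 0.0375   0.5625   0.1500]
  [ 0.0525   0.1925   0.8050]
(I − A)⁻¹ = adj(I−A) / det(I−A) ≈
  [   1.0756     0.1345     0.3025]
  [   0.0840     1.2605     0.3361]
  [   0.1176     0.4314     1.8039]
x = (I − A)⁻¹ d = adj(I−A)·d / det(I−A), with det(I−A) = 0.44625:
  x_E = (0.4800·260 + 0.0600·320 + 0.1350·160) / 0.44625 = 165.60 / 0.44625 ≈ 371.09
  x_U = (0.0375·260 + 0.5625·320 + 0.1500·160) / 0.44625 = 213.75 / 0.44625 ≈ 478.99
  x_S = (0.0525·260 + 0.1925·320 + 0.8050·160) / 0.44625 = 204.05 / 0.44625 ≈ 457.25

x_E = 371.09, x_U = 478.99, x_S = 457.25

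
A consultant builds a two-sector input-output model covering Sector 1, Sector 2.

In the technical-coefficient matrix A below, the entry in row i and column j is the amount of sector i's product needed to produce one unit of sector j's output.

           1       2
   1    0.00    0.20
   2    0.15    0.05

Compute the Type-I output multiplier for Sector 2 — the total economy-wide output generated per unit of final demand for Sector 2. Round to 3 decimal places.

m_2 = 1.304

I − A =
  [   1.00    -0.20]
  [  -0.15     0.95]
det(I−A) = (1.00)(0.95) − (-0.20)(-0.15) = 0.9200
adj(I−A) = [[0.95, 0.20], [0.15, 1.00]]
(I − A)⁻¹ = adj(I−A) / det(I−A) ≈
  [   1.0326     0.2174]
  [   0.1630     1.0870]
The output multiplier for sector j is the column-j sum of the Leontief inverse (I − A)⁻¹ = adj(I−A) / det(I−A).
Column 2 of adj(I−A): (0.20, 1.00); det(I−A) = 0.9200.
m_2 = (0.20 + 1.00) / 0.9200 = 1.20 / 0.9200 ≈ 1.304.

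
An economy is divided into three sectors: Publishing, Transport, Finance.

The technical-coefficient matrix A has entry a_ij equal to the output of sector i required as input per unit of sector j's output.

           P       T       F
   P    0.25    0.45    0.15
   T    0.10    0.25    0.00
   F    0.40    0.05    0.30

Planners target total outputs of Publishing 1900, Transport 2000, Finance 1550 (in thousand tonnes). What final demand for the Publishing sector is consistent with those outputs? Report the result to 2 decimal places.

d_P = 292.50

I − A =
  [   0.75    -0.45    -0.15]
  [  -0.10     0.75     0.00]
  [  -0.40    -0.05     0.70]
d = (I − A) x:
  d_P = (+0.75)·1900 + (-0.45)·2000 + (-0.15)·1550 = 292.50
  d_T = (-0.10)·1900 + (+0.75)·2000 + (+0.00)·1550 = 1310.00
  d_F = (-0.40)·1900 + (-0.05)·2000 + (+0.70)·1550 = 225.00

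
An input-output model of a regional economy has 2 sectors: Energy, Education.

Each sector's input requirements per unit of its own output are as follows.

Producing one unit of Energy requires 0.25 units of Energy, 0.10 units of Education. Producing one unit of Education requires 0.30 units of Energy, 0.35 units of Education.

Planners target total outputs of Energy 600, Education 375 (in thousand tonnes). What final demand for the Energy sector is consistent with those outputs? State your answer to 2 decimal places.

d_1 = 337.50

I − A =
  [   0.75    -0.30]
  [  -0.10     0.65]
d = (I − A) x:
  d_1 = (+0.75)·600 + (-0.30)·375 = 337.50
  d_2 = (-0.10)·600 + (+0.65)·375 = 183.75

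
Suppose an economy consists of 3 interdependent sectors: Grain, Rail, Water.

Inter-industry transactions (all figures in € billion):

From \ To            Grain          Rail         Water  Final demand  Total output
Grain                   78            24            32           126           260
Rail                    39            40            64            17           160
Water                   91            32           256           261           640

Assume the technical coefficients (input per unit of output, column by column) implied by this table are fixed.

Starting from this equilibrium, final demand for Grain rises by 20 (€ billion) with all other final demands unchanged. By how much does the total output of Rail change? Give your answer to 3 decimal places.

Δx_R = 9.341

Technical coefficients a_ij = z_ij / X_j:
  a_GG = 78/260 = 0.30, a_RG = 39/260 = 0.15, a_WG = 91/260 = 0.35
  a_GR = 24/160 = 0.15, a_RR = 40/160 = 0.25, a_WR = 32/160 = 0.20
  a_GW = 32/640 = 0.05, a_RW = 64/640 = 0.10, a_WW = 256/640 = 0.40
I − A =
  [   0.70    -0.15    -0.05]
  [  -0.15     0.75    -0.10]
  [  -0.35    -0.20     0.60]
Cofactors of I−A, C_ij = (−1)^(i+j)·(minor ij) (rows/columns in the sector order above):
  C_11 = (0.75)(0.60) − (-0.10)(-0.20) = 0.4300
  C_12 = −[(-0.15)(0.60) − (-0.10)(-0.35)] = 0.1250
  C_13 = (-0.15)(-0.20) − (0.75)(-0.35) = 0.2925
  C_21 = −[(-0.15)(0.60) − (-0.05)(-0.20)] = 0.1000
  C_22 = (0.70)(0.60) − (-0.05)(-0.35) = 0.4025
  C_23 = −[(0.70)(-0.20) − (-0.15)(-0.35)] = 0.1925
  C_31 = (-0.15)(-0.10) − (-0.05)(0.75) = 0.0525
  C_32 = −[(0.70)(-0.10) − (-0.05)(-0.15)] = 0.0775
  C_33 = (0.70)(0.75) − (-0.15)(-0.15) = 0.5025
det(I−A) = Σ_j (I−A)_1j·C_1j = (0.70)(0.4300) + (-0.15)(0.1250) + (-0.05)(0.2925) = 0.267625
adj(I−A) = Cᵀ =
  [ 0.4300   0.1000   0.0525]
  [ 0.1250   0.4025   0.0775]
  [ 0.2925   0.1925   0.5025]
(I − A)⁻¹ = adj(I−A) / det(I−A) ≈
  [   1.6067     0.3737     0.1962]
  [   0.4671     1.5040     0.2896]
  [   1.0929     0.7193     1.8776]
Δx = (I − A)⁻¹ Δd with Δd having +20 in the Grain component and 0 elsewhere.
So Δx_R = L_RG · (+20), where L_RG = adj(I−A)_RG / det(I−A) = 0.1250 / 0.267625.
Δx_R = 0.1250 × (+20) / 0.267625 = 2.50 / 0.267625 ≈ 9.341.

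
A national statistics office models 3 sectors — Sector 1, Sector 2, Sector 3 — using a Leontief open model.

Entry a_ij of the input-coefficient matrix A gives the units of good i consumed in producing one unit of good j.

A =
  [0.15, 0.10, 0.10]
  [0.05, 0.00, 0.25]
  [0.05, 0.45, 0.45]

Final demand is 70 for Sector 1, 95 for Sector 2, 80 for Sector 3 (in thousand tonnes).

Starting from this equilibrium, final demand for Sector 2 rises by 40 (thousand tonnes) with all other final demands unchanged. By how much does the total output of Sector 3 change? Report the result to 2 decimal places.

Δx_3 = 42.98

I − A =
  [   0.85    -0.10    -0.10]
  [  -0.05     1.00    -0.25]
  [  -0.05    -0.45     0.55]
Cofactors of I−A, C_ij = (−1)^(i+j)·(minor ij) (rows/columns in the sector order above):
  C_11 = (1.00)(0.55) − (-0.25)(-0.45) = 0.4375
  C_12 = −[(-0.05)(0.55) − (-0.25)(-0.05)] = 0.0400
  C_13 = (-0.05)(-0.45) − (1.00)(-0.05) = 0.0725
  C_21 = −[(-0.10)(0.55) − (-0.10)(-0.45)] = 0.1000
  C_22 = (0.85)(0.55) − (-0.10)(-0.05) = 0.4625
  C_23 = −[(0.85)(-0.45) − (-0.10)(-0.05)] = 0.3875
  C_31 = (-0.10)(-0.25) − (-0.10)(1.00) = 0.1250
  C_32 = −[(0.85)(-0.25) − (-0.10)(-0.05)] = 0.2175
  C_33 = (0.85)(1.00) − (-0.10)(-0.05) = 0.8450
det(I−A) = Σ_j (I−A)_1j·C_1j = (0.85)(0.4375) + (-0.10)(0.0400) + (-0.10)(0.0725) = 0.360625
adj(I−A) = Cᵀ =
  [ 0.4375   0.1000   0.1250]
  [ 0.0400   0.4625   0.2175]
  [ 0.0725   0.3875   0.8450]
(I − A)⁻¹ = adj(I−A) / det(I−A) ≈
  [   1.2132     0.2773     0.3466]
  [   0.1109     1.2825     0.6031]
  [   0.2010     1.0745     2.3432]
Δx = (I − A)⁻¹ Δd with Δd having +40 in the Sector 2 component and 0 elsewhere.
So Δx_3 = L_32 · (+40), where L_32 = adj(I−A)_32 / det(I−A) = 0.3875 / 0.360625.
Δx_3 = 0.3875 × (+40) / 0.360625 = 15.50 / 0.360625 ≈ 42.98.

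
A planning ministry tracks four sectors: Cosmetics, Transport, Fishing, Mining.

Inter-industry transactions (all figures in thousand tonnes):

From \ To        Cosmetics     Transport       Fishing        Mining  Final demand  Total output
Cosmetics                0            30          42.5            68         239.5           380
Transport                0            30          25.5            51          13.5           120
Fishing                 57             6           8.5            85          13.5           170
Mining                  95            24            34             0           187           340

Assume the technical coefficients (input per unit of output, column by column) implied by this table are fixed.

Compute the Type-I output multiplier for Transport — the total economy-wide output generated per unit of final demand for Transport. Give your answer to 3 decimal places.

Technical coefficients a_ij = z_ij / X_j:
  a_CC = 0/380 = 0.00, a_TC = 0/380 = 0.00, a_FC = 57/380 = 0.15, a_MC = 95/380 = 0.25
  a_CT = 30/120 = 0.25, a_TT = 30/120 = 0.25, a_FT = 6/120 = 0.05, a_MT = 24/120 = 0.20
  a_CF = 42.5/170 = 0.25, a_TF = 25.5/170 = 0.15, a_FF = 8.5/170 = 0.05, a_MF = 34/170 = 0.20
  a_CM = 68/340 = 0.20, a_TM = 51/340 = 0.15, a_FM = 85/340 = 0.25, a_MM = 0/340 = 0.00
I − A =
  [   1.00    -0.25    -0.25    -0.20]
  [   0.00     0.75    -0.15    -0.15]
  [  -0.15    -0.05     0.95    -0.25]
  [  -0.25    -0.20    -0.20     1.00]
Compute the cofactors C_ij = (−1)^(i+j)·(3×3 minor ij) of I−A; the adjugate is their transpose:
adj(I−A) = Cᵀ =
  [ 0.630000   0.290000   0.261000   0.234750]
  [ 0.072000   0.793375   0.181875   0.178875]
  [ 0.156750   0.156625   0.673125   0.223125]
  [ 0.203250   0.262500   0.236250   0.671250]
det(I−A) = Σ_j (I−A)_1j·C_1j = (1.00)(0.630000) + (-0.25)(0.072000) + (-0.25)(0.156750) + (-0.20)(0.203250) = 0.5321625
(I − A)⁻¹ = adj(I−A) / det(I−A) ≈
  [   1.1838     0.5449     0.4905     0.4411]
  [   0.1353     1.4909     0.3418     0.3361]
  [   0.2946     0.2943     1.2649     0.4193]
  [   0.3819     0.4933     0.4439     1.2614]
The output multiplier for sector j is the column-j sum of the Leontief inverse (I − A)⁻¹ = adj(I−A) / det(I−A).
Column T of adj(I−A): (0.290000, 0.793375, 0.156625, 0.262500); det(I−A) = 0.5321625.
m_T = (0.290000 + 0.793375 + 0.156625 + 0.262500) / 0.5321625 = 1.5025 / 0.5321625 ≈ 2.823.

m_T = 2.823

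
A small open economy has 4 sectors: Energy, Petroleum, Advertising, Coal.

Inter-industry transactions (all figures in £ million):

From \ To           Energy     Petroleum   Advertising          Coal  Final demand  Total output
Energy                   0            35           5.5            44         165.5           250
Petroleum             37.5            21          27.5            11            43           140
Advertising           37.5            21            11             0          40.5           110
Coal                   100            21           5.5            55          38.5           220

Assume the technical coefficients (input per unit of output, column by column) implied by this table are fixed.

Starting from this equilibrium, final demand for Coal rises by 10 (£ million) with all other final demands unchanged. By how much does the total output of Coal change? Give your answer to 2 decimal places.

Technical coefficients a_ij = z_ij / X_j:
  a_11 = 0/250 = 0.00, a_21 = 37.5/250 = 0.15, a_31 = 37.5/250 = 0.15, a_41 = 100/250 = 0.40
  a_12 = 35/140 = 0.25, a_22 = 21/140 = 0.15, a_32 = 21/140 = 0.15, a_42 = 21/140 = 0.15
  a_13 = 5.5/110 = 0.05, a_23 = 27.5/110 = 0.25, a_33 = 11/110 = 0.10, a_43 = 5.5/110 = 0.05
  a_14 = 44/220 = 0.20, a_24 = 11/220 = 0.05, a_34 = 0/220 = 0.00, a_44 = 55/220 = 0.25
I − A =
  [   1.00    -0.25    -0.05    -0.20]
  [  -0.15     0.85    -0.25    -0.05]
  [  -0.15    -0.15     0.90     0.00]
  [  -0.40    -0.15    -0.05     0.75]
Compute the cofactors C_ij = (−1)^(i+j)·(3×3 minor ij) of I−A; the adjugate is their transpose:
adj(I−A) = Cᵀ =
  [ 0.538500   0.202875   0.095000   0.157125]
  [ 0.147750   0.595875   0.178125   0.079125]
  [ 0.114375   0.133125   0.524375   0.039375]
  [ 0.324375   0.236250   0.121250   0.676875]
det(I−A) = Σ_j (I−A)_1j·C_1j = (1.00)(0.538500) + (-0.25)(0.147750) + (-0.05)(0.114375) + (-0.20)(0.324375) = 0.43096875
(I − A)⁻¹ = adj(I−A) / det(I−A) ≈
  [   1.2495     0.4707     0.2204     0.3646]
  [   0.3428     1.3826     0.4133     0.1836]
  [   0.2654     0.3089     1.2167     0.0914]
  [   0.7527     0.5482     0.2813     1.5706]
Δx = (I − A)⁻¹ Δd with Δd having +10 in the Coal component and 0 elsewhere.
So Δx_4 = L_44 · (+10), where L_44 = adj(I−A)_44 / det(I−A) = 0.676875 / 0.43096875.
Δx_4 = 0.676875 × (+10) / 0.43096875 = 6.76875 / 0.43096875 ≈ 15.71.

Δx_4 = 15.71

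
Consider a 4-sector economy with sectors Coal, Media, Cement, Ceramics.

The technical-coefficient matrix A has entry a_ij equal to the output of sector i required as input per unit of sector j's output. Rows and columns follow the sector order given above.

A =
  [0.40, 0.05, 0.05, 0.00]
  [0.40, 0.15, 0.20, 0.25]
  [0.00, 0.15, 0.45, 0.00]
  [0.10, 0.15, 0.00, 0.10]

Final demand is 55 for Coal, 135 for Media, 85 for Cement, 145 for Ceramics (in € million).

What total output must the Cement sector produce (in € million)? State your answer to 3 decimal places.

I − A =
  [   0.60    -0.05    -0.05     0.00]
  [  -0.40     0.85    -0.20    -0.25]
  [   0.00    -0.15     0.55     0.00]
  [  -0.10    -0.15     0.00     0.90]
Compute the cofactors C_ij = (−1)^(i+j)·(3×3 minor ij) of I−A; the adjugate is their transpose:
adj(I−A) = Cᵀ =
  [ 0.373125   0.031500   0.045375   0.008750]
  [ 0.211750   0.297000   0.127250   0.082500]
  [ 0.057750   0.081000   0.417250   0.022500]
  [ 0.076750   0.053000   0.026250   0.248500]
det(I−A) = Σ_j (I−A)_1j·C_1j = (0.60)(0.373125) + (-0.05)(0.211750) + (-0.05)(0.057750) + (0.00)(0.076750) = 0.2104
(I − A)⁻¹ = adj(I−A) / det(I−A) ≈
  [   1.7734     0.1497     0.2157     0.0416]
  [   1.0064     1.4116     0.6048     0.3921]
  [   0.2745     0.3850     1.9831     0.1069]
  [   0.3648     0.2519     0.1248     1.1811]
x = (I − A)⁻¹ d = adj(I−A)·d / det(I−A), with det(I−A) = 0.2104:
  x_1 = (0.373125·55 + 0.031500·135 + 0.045375·85 + 0.008750·145) / 0.2104 = 29.90 / 0.2104 ≈ 142.110
  x_2 = (0.211750·55 + 0.297000·135 + 0.127250·85 + 0.082500·145) / 0.2104 = 74.52 / 0.2104 ≈ 354.183
  x_3 = (0.057750·55 + 0.081000·135 + 0.417250·85 + 0.022500·145) / 0.2104 = 52.84 / 0.2104 ≈ 251.141
  x_4 = (0.076750·55 + 0.053000·135 + 0.026250·85 + 0.248500·145) / 0.2104 = 49.64 / 0.2104 ≈ 235.932

x_3 = 251.141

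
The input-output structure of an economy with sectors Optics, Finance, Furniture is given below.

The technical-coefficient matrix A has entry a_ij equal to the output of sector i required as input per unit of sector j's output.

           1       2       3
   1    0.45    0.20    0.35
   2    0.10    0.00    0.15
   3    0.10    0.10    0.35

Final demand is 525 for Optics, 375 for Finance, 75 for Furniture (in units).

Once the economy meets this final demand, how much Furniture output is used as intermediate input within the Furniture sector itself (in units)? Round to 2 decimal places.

I − A =
  [   0.55    -0.20    -0.35]
  [  -0.10     1.00    -0.15]
  [  -0.10    -0.10     0.65]
Cofactors of I−A, C_ij = (−1)^(i+j)·(minor ij) (rows/columns in the sector order above):
  C_11 = (1.00)(0.65) − (-0.15)(-0.10) = 0.6350
  C_12 = −[(-0.10)(0.65) − (-0.15)(-0.10)] = 0.0800
  C_13 = (-0.10)(-0.10) − (1.00)(-0.10) = 0.1100
  C_21 = −[(-0.20)(0.65) − (-0.35)(-0.10)] = 0.1650
  C_22 = (0.55)(0.65) − (-0.35)(-0.10) = 0.3225
  C_23 = −[(0.55)(-0.10) − (-0.20)(-0.10)] = 0.0750
  C_31 = (-0.20)(-0.15) − (-0.35)(1.00) = 0.3800
  C_32 = −[(0.55)(-0.15) − (-0.35)(-0.10)] = 0.1175
  C_33 = (0.55)(1.00) − (-0.20)(-0.10) = 0.5300
det(I−A) = Σ_j (I−A)_1j·C_1j = (0.55)(0.6350) + (-0.20)(0.0800) + (-0.35)(0.1100) = 0.29475
adj(I−A) = Cᵀ =
  [ 0.6350   0.1650   0.3800]
  [ 0.0800   0.3225   0.1175]
  [ 0.1100   0.0750   0.5300]
(I − A)⁻¹ = adj(I−A) / det(I−A) ≈
  [   2.1544     0.5598     1.2892]
  [   0.2714     1.0941     0.3986]
  [   0.3732     0.2545     1.7981]
First solve x = (I − A)⁻¹ d = adj(I−A)·d / det(I−A); in particular x_3 = (0.1100·525 + 0.0750·375 + 0.5300·75) / 0.29475 = 125.625 / 0.29475 ≈ 426.2087.
Intermediate flow from 3 to 3: z_33 = a_33 · x_3 = 0.35 × 125.625 / 0.29475 = 43.96875 / 0.29475 ≈ 149.17.

z_33 = 149.17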